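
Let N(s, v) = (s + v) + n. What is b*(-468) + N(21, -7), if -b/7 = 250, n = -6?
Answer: 819008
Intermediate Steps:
b = -1750 (b = -7*250 = -1750)
N(s, v) = -6 + s + v (N(s, v) = (s + v) - 6 = -6 + s + v)
b*(-468) + N(21, -7) = -1750*(-468) + (-6 + 21 - 7) = 819000 + 8 = 819008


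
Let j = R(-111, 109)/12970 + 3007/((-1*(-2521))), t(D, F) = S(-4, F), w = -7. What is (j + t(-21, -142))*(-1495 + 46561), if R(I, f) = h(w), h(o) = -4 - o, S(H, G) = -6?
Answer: -3541643811111/16348685 ≈ -2.1663e+5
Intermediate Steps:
R(I, f) = 3 (R(I, f) = -4 - 1*(-7) = -4 + 7 = 3)
t(D, F) = -6
j = 39008353/32697370 (j = 3/12970 + 3007/((-1*(-2521))) = 3*(1/12970) + 3007/2521 = 3/12970 + 3007*(1/2521) = 3/12970 + 3007/2521 = 39008353/32697370 ≈ 1.1930)
(j + t(-21, -142))*(-1495 + 46561) = (39008353/32697370 - 6)*(-1495 + 46561) = -157175867/32697370*45066 = -3541643811111/16348685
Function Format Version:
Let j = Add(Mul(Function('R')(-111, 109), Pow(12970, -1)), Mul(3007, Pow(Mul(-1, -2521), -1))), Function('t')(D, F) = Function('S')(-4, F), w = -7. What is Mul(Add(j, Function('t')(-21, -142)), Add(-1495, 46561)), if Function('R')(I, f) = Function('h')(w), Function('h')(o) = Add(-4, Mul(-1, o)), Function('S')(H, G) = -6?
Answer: Rational(-3541643811111, 16348685) ≈ -2.1663e+5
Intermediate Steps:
Function('R')(I, f) = 3 (Function('R')(I, f) = Add(-4, Mul(-1, -7)) = Add(-4, 7) = 3)
Function('t')(D, F) = -6
j = Rational(39008353, 32697370) (j = Add(Mul(3, Pow(12970, -1)), Mul(3007, Pow(Mul(-1, -2521), -1))) = Add(Mul(3, Rational(1, 12970)), Mul(3007, Pow(2521, -1))) = Add(Rational(3, 12970), Mul(3007, Rational(1, 2521))) = Add(Rational(3, 12970), Rational(3007, 2521)) = Rational(39008353, 32697370) ≈ 1.1930)
Mul(Add(j, Function('t')(-21, -142)), Add(-1495, 46561)) = Mul(Add(Rational(39008353, 32697370), -6), Add(-1495, 46561)) = Mul(Rational(-157175867, 32697370), 45066) = Rational(-3541643811111, 16348685)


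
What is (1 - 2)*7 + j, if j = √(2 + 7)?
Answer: -4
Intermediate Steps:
j = 3 (j = √9 = 3)
(1 - 2)*7 + j = (1 - 2)*7 + 3 = -1*7 + 3 = -7 + 3 = -4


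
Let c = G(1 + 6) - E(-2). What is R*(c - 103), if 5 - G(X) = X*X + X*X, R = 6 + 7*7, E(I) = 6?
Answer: -11110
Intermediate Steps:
R = 55 (R = 6 + 49 = 55)
G(X) = 5 - 2*X² (G(X) = 5 - (X*X + X*X) = 5 - (X² + X²) = 5 - 2*X²)
c = -99 (c = (5 - 2*(1 + 6)²) - 1*6 = (5 - 2*7²) - 6 = (5 - 2*49) - 6 = (5 - 98) - 6 = -93 - 6 = -99)
R*(c - 103) = 55*(-99 - 103) = 55*(-202) = -11110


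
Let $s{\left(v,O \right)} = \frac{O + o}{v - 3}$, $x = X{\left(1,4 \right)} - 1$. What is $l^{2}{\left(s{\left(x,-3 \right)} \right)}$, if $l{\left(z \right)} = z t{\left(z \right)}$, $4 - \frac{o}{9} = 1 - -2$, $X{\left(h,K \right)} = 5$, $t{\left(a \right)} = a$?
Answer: $1296$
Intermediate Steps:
$o = 9$ ($o = 36 - 9 \left(1 - -2\right) = 36 - 9 \left(1 + 2\right) = 36 - 27 = 9$)
$x = 4$ ($x = 5 - 1 = 4$)
$s{\left(v,O \right)} = \frac{9 + O}{-3 + v}$ ($s{\left(v,O \right)} = \frac{O + 9}{v - 3} = \frac{9 + O}{-3 + v}$)
$l{\left(z \right)} = z^{2}$ ($l{\left(z \right)} = z z = z^{2}$)
$l^{2}{\left(s{\left(x,-3 \right)} \right)} = \left(\left(\frac{9 - 3}{-3 + 4}\right)^{2}\right)^{2} = \left(\left(1^{-1} \cdot 6\right)^{2}\right)^{2} = \left(\left(1 \cdot 6\right)^{2}\right)^{2} = \left(6^{2}\right)^{2} = 36^{2} = 1296$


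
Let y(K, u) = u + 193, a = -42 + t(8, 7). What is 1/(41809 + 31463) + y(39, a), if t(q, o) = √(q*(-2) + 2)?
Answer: 11064073/73272 + I*√14 ≈ 151.0 + 3.7417*I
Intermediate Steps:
t(q, o) = √(2 - 2*q) (t(q, o) = √(-2*q + 2) = √(2 - 2*q))
a = -42 + I*√14 (a = -42 + √(2 - 2*8) = -42 + √(2 - 16) = -42 + √(-14) = -42 + I*√14 ≈ -42.0 + 3.7417*I)
y(K, u) = 193 + u
1/(41809 + 31463) + y(39, a) = 1/(41809 + 31463) + (193 + (-42 + I*√14)) = 1/73272 + (151 + I*√14) = 11064073/73272 + I*√14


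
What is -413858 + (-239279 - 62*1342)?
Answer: -736341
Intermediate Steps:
-413858 + (-239279 - 62*1342) = -413858 + (-239279 - 83204) = -413858 - 322483 = -736341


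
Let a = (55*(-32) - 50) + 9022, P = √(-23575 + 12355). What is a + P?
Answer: 7212 + 2*I*√2805 ≈ 7212.0 + 105.92*I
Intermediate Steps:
P = 2*I*√2805 (P = √(-11220) = 2*I*√2805 ≈ 105.92*I)
a = 7212 (a = (-1760 - 50) + 9022 = -1810 + 9022 = 7212)
a + P = 7212 + 2*I*√2805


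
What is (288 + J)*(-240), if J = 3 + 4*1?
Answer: -70800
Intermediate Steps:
J = 7 (J = 3 + 4 = 7)
(288 + J)*(-240) = (288 + 7)*(-240) = 295*(-240) = -70800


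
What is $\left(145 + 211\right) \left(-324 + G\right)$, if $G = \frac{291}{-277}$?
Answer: $- \frac{32053884}{277} \approx -1.1572 \cdot 10^{5}$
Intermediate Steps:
$G = - \frac{291}{277}$ ($G = 291 \left(- \frac{1}{277}\right) = - \frac{291}{277} \approx -1.0505$)
$\left(145 + 211\right) \left(-324 + G\right) = \left(145 + 211\right) \left(-324 - \frac{291}{277}\right) = 356 \left(- \frac{90039}{277}\right) = - \frac{32053884}{277}$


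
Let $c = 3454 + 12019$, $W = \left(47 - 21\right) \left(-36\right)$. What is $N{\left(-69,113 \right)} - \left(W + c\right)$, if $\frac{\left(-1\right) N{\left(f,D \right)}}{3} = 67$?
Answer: $-14738$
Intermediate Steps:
$N{\left(f,D \right)} = -201$ ($N{\left(f,D \right)} = \left(-3\right) 67 = -201$)
$W = -936$ ($W = 26 \left(-36\right) = -936$)
$c = 15473$
$N{\left(-69,113 \right)} - \left(W + c\right) = -201 - \left(-936 + 15473\right) = -201 - 14537 = -14738$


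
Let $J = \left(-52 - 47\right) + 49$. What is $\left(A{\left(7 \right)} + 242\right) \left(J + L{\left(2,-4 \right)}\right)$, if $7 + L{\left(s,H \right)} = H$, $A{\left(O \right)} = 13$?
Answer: $-15555$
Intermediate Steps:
$J = -50$ ($J = -99 + 49 = -50$)
$L{\left(s,H \right)} = -7 + H$
$\left(A{\left(7 \right)} + 242\right) \left(J + L{\left(2,-4 \right)}\right) = \left(13 + 242\right) \left(-50 - 11\right) = 255 \left(-50 - 11\right) = 255 \left(-61\right) = -15555$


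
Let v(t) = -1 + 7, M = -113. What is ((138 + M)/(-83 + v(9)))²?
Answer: 625/5929 ≈ 0.10541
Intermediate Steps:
v(t) = 6
((138 + M)/(-83 + v(9)))² = ((138 - 113)/(-83 + 6))² = (25/(-77))² = (25*(-1/77))² = (-25/77)² = 625/5929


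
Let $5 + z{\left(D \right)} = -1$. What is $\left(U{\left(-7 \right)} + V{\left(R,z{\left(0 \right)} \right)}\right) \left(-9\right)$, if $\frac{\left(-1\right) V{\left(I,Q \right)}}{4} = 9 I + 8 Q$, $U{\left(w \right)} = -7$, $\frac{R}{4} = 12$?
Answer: $13887$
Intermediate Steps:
$R = 48$ ($R = 4 \cdot 12 = 48$)
$z{\left(D \right)} = -6$ ($z{\left(D \right)} = -5 - 1 = -6$)
$V{\left(I,Q \right)} = - 36 I - 32 Q$ ($V{\left(I,Q \right)} = - 4 \left(9 I + 8 Q\right) = - 4 \left(8 Q + 9 I\right) = - 36 I - 32 Q$)
$\left(U{\left(-7 \right)} + V{\left(R,z{\left(0 \right)} \right)}\right) \left(-9\right) = \left(-7 - 1536\right) \left(-9\right) = \left(-1543\right) \left(-9\right) = 13887$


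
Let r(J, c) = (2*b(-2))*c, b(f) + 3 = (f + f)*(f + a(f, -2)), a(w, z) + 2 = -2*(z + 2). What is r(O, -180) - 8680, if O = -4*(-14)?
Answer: -13360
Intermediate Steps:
a(w, z) = -6 - 2*z (a(w, z) = -2 - 2*(z + 2) = -2 - 2*(2 + z) = -2 + (-4 - 2*z) = -6 - 2*z)
O = 56
b(f) = -3 + 2*f*(-2 + f) (b(f) = -3 + (f + f)*(f + (-6 - 2*(-2))) = -3 + (2*f)*(f + (-6 + 4)) = -3 + (2*f)*(f - 2) = -3 + (2*f)*(-2 + f) = -3 + 2*f*(-2 + f))
r(J, c) = 26*c (r(J, c) = (2*(-3 - 4*(-2) + 2*(-2)²))*c = (2*(-3 + 8 + 2*4))*c = (2*(-3 + 8 + 8))*c = (2*13)*c = 26*c)
r(O, -180) - 8680 = 26*(-180) - 8680 = -4680 - 8680 = -13360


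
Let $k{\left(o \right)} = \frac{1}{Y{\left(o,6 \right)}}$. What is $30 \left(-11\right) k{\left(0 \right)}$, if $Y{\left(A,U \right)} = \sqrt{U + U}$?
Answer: $- 55 \sqrt{3} \approx -95.263$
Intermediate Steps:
$Y{\left(A,U \right)} = \sqrt{2} \sqrt{U}$ ($Y{\left(A,U \right)} = \sqrt{2 U} = \sqrt{2} \sqrt{U}$)
$k{\left(o \right)} = \frac{\sqrt{3}}{6}$ ($k{\left(o \right)} = \frac{1}{\sqrt{2} \sqrt{6}} = \frac{1}{2 \sqrt{3}} = \frac{\sqrt{3}}{6}$)
$30 \left(-11\right) k{\left(0 \right)} = 30 \left(-11\right) \frac{\sqrt{3}}{6} = - 330 \frac{\sqrt{3}}{6} = - 55 \sqrt{3}$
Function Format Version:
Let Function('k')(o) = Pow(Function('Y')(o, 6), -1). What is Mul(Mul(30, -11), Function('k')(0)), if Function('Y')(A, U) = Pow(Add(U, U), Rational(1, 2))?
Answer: Mul(-55, Pow(3, Rational(1, 2))) ≈ -95.263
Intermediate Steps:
Function('Y')(A, U) = Mul(Pow(2, Rational(1, 2)), Pow(U, Rational(1, 2))) (Function('Y')(A, U) = Pow(Mul(2, U), Rational(1, 2)) = Mul(Pow(2, Rational(1, 2)), Pow(U, Rational(1, 2))))
Function('k')(o) = Mul(Rational(1, 6), Pow(3, Rational(1, 2))) (Function('k')(o) = Pow(Mul(Pow(2, Rational(1, 2)), Pow(6, Rational(1, 2))), -1) = Pow(Mul(2, Pow(3, Rational(1, 2))), -1) = Mul(Rational(1, 6), Pow(3, Rational(1, 2))))
Mul(Mul(30, -11), Function('k')(0)) = Mul(Mul(30, -11), Mul(Rational(1, 6), Pow(3, Rational(1, 2)))) = Mul(-330, Mul(Rational(1, 6), Pow(3, Rational(1, 2)))) = Mul(-55, Pow(3, Rational(1, 2)))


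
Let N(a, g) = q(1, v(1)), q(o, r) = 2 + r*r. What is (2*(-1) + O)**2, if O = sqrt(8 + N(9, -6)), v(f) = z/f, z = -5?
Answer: (2 - sqrt(35))**2 ≈ 15.336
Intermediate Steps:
v(f) = -5/f
q(o, r) = 2 + r**2
N(a, g) = 27 (N(a, g) = 2 + (-5/1)**2 = 2 + (-5*1)**2 = 2 + (-5)**2 = 2 + 25 = 27)
O = sqrt(35) (O = sqrt(8 + 27) = sqrt(35) ≈ 5.9161)
(2*(-1) + O)**2 = (2*(-1) + sqrt(35))**2 = (-2 + sqrt(35))**2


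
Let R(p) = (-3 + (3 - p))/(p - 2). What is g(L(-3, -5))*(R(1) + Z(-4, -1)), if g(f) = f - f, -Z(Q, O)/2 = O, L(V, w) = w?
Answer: 0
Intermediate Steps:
Z(Q, O) = -2*O
g(f) = 0
R(p) = -p/(-2 + p) (R(p) = (-p)/(-2 + p) = -p/(-2 + p))
g(L(-3, -5))*(R(1) + Z(-4, -1)) = 0*(-1*1/(-2 + 1) - 2*(-1)) = 0*(-1*1/(-1) + 2) = 0*(-1*1*(-1) + 2) = 0*(1 + 2) = 0*3 = 0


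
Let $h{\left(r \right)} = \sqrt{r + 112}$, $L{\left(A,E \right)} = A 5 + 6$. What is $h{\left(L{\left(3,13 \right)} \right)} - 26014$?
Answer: $-26014 + \sqrt{133} \approx -26002.0$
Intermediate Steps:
$L{\left(A,E \right)} = 6 + 5 A$ ($L{\left(A,E \right)} = 5 A + 6 = 6 + 5 A$)
$h{\left(r \right)} = \sqrt{112 + r}$
$h{\left(L{\left(3,13 \right)} \right)} - 26014 = \sqrt{112 + \left(6 + 5 \cdot 3\right)} - 26014 = \sqrt{112 + \left(6 + 15\right)} - 26014 = \sqrt{112 + 21} - 26014 = \sqrt{133} - 26014 = -26014 + \sqrt{133}$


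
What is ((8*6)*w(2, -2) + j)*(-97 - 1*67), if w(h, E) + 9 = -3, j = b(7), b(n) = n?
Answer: 93316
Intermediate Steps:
j = 7
w(h, E) = -12 (w(h, E) = -9 - 3 = -12)
((8*6)*w(2, -2) + j)*(-97 - 1*67) = ((8*6)*(-12) + 7)*(-97 - 1*67) = (48*(-12) + 7)*(-97 - 67) = (-576 + 7)*(-164) = -569*(-164) = 93316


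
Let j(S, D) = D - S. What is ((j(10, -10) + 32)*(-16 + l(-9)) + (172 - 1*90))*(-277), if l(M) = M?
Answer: 60386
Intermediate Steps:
((j(10, -10) + 32)*(-16 + l(-9)) + (172 - 1*90))*(-277) = (((-10 - 1*10) + 32)*(-16 - 9) + (172 - 1*90))*(-277) = (((-10 - 10) + 32)*(-25) + (172 - 90))*(-277) = ((-20 + 32)*(-25) + 82)*(-277) = (12*(-25) + 82)*(-277) = (-300 + 82)*(-277) = -218*(-277) = 60386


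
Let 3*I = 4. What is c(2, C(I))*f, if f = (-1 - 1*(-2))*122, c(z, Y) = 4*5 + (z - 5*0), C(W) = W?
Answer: 2684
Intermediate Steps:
I = 4/3 (I = (1/3)*4 = 4/3 ≈ 1.3333)
c(z, Y) = 20 + z (c(z, Y) = 20 + (z + 0) = 20 + z)
f = 122 (f = (-1 + 2)*122 = 1*122 = 122)
c(2, C(I))*f = (20 + 2)*122 = 22*122 = 2684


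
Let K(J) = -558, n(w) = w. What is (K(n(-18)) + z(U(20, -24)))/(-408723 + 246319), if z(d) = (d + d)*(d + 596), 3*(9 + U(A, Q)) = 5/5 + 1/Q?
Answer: 27875711/420951168 ≈ 0.066221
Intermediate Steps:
U(A, Q) = -26/3 + 1/(3*Q) (U(A, Q) = -9 + (5/5 + 1/Q)/3 = -9 + (5*(⅕) + 1/Q)/3 = -9 + (1 + 1/Q)/3 = -9 + (⅓ + 1/(3*Q)) = -26/3 + 1/(3*Q))
z(d) = 2*d*(596 + d) (z(d) = (2*d)*(596 + d) = 2*d*(596 + d))
(K(n(-18)) + z(U(20, -24)))/(-408723 + 246319) = (-558 + 2*((⅓)*(1 - 26*(-24))/(-24))*(596 + (⅓)*(1 - 26*(-24))/(-24)))/(-408723 + 246319) = (-558 + 2*((⅓)*(-1/24)*(1 + 624))*(596 + (⅓)*(-1/24)*(1 + 624)))/(-162404) = (-558 + 2*((⅓)*(-1/24)*625)*(596 + (⅓)*(-1/24)*625))*(-1/162404) = (-558 + 2*(-625/72)*(596 - 625/72))*(-1/162404) = (-558 + 2*(-625/72)*(42287/72))*(-1/162404) = (-558 - 26429375/2592)*(-1/162404) = -27875711/2592*(-1/162404) = 27875711/420951168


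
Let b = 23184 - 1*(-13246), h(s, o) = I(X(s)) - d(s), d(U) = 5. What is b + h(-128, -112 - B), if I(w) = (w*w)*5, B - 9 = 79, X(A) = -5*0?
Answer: 36425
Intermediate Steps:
X(A) = 0
B = 88 (B = 9 + 79 = 88)
I(w) = 5*w² (I(w) = w²*5 = 5*w²)
h(s, o) = -5 (h(s, o) = 5*0² - 1*5 = 5*0 - 5 = 0 - 5 = -5)
b = 36430 (b = 23184 + 13246 = 36430)
b + h(-128, -112 - B) = 36430 - 5 = 36425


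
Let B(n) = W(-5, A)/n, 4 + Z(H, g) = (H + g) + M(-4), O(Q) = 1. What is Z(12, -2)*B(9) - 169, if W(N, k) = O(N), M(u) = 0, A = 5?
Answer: -505/3 ≈ -168.33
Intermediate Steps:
W(N, k) = 1
Z(H, g) = -4 + H + g (Z(H, g) = -4 + ((H + g) + 0) = -4 + (H + g) = -4 + H + g)
B(n) = 1/n
Z(12, -2)*B(9) - 169 = (-4 + 12 - 2)/9 - 169 = 6*(⅑) - 169 = ⅔ - 169 = -505/3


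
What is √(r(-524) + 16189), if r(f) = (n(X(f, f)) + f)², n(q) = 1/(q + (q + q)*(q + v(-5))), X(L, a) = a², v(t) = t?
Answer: √6610558916780313608260269697/150781488368 ≈ 539.23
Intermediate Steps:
n(q) = 1/(q + 2*q*(-5 + q)) (n(q) = 1/(q + (q + q)*(q - 5)) = 1/(q + (2*q)*(-5 + q)) = 1/(q + 2*q*(-5 + q)))
r(f) = (f + 1/(f²*(-9 + 2*f²)))² (r(f) = (1/((f²)*(-9 + 2*f²)) + f)² = (1/(f²*(-9 + 2*f²)) + f)² = (f + 1/(f²*(-9 + 2*f²)))²)
√(r(-524) + 16189) = √((-524 + 1/((-524)²*(-9 + 2*(-524)²)))² + 16189) = √((-524 + 1/(274576*(-9 + 2*274576)))² + 16189) = √((-524 + 1/(274576*(-9 + 549152)))² + 16189) = √((-524 + (1/274576)/549143)² + 16189) = √((-524 + (1/274576)*(1/549143))² + 16189) = √((-524 + 1/150781488368)² + 16189) = √((-79009499904831/150781488368)² + 16189) = √(6242501075211489798057138561/22735057234469319303424 + 16189) = √(6610558916780313608260269697/22735057234469319303424) = √6610558916780313608260269697/150781488368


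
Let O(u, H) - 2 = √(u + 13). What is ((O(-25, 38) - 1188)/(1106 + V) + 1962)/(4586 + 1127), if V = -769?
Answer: 660008/1925281 + 2*I*√3/1925281 ≈ 0.34281 + 1.7993e-6*I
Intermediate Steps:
O(u, H) = 2 + √(13 + u) (O(u, H) = 2 + √(u + 13) = 2 + √(13 + u))
((O(-25, 38) - 1188)/(1106 + V) + 1962)/(4586 + 1127) = (((2 + √(13 - 25)) - 1188)/(1106 - 769) + 1962)/(4586 + 1127) = (((2 + √(-12)) - 1188)/337 + 1962)/5713 = (((2 + 2*I*√3) - 1188)*(1/337) + 1962)*(1/5713) = ((-1186 + 2*I*√3)*(1/337) + 1962)*(1/5713) = ((-1186/337 + 2*I*√3/337) + 1962)*(1/5713) = (660008/337 + 2*I*√3/337)*(1/5713) = 660008/1925281 + 2*I*√3/1925281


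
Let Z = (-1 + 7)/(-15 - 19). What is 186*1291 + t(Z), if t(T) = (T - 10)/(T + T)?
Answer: 1440929/6 ≈ 2.4015e+5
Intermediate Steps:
Z = -3/17 (Z = 6/(-34) = 6*(-1/34) = -3/17 ≈ -0.17647)
t(T) = (-10 + T)/(2*T) (t(T) = (-10 + T)/((2*T)) = (-10 + T)*(1/(2*T)) = (-10 + T)/(2*T))
186*1291 + t(Z) = 186*1291 + (-10 - 3/17)/(2*(-3/17)) = 240126 + (½)*(-17/3)*(-173/17) = 240126 + 173/6 = 1440929/6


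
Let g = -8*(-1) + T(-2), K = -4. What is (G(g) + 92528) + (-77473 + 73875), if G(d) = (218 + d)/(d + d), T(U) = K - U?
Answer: 266846/3 ≈ 88949.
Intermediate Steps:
T(U) = -4 - U
g = 6 (g = -8*(-1) + (-4 - 1*(-2)) = 8 + (-4 + 2) = 8 - 2 = 6)
G(d) = (218 + d)/(2*d) (G(d) = (218 + d)/((2*d)) = (218 + d)*(1/(2*d)) = (218 + d)/(2*d))
(G(g) + 92528) + (-77473 + 73875) = ((½)*(218 + 6)/6 + 92528) + (-77473 + 73875) = ((½)*(⅙)*224 + 92528) - 3598 = (56/3 + 92528) - 3598 = 277640/3 - 3598 = 266846/3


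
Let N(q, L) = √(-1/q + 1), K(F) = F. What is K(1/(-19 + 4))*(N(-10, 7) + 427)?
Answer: -427/15 - √110/150 ≈ -28.537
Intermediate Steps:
N(q, L) = √(1 - 1/q)
K(1/(-19 + 4))*(N(-10, 7) + 427) = (√((-1 - 10)/(-10)) + 427)/(-19 + 4) = (√(-⅒*(-11)) + 427)/(-15) = -(√(11/10) + 427)/15 = -(√110/10 + 427)/15 = -(427 + √110/10)/15 = -427/15 - √110/150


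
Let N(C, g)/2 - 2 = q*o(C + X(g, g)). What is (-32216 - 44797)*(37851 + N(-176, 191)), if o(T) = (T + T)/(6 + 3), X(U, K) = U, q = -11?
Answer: -2909679495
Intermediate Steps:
o(T) = 2*T/9 (o(T) = (2*T)/9 = (2*T)*(⅑) = 2*T/9)
N(C, g) = 4 - 44*C/9 - 44*g/9 (N(C, g) = 4 + 2*(-22*(C + g)/9) = 4 + 2*(-11*(2*C/9 + 2*g/9)) = 4 + 2*(-22*C/9 - 22*g/9) = 4 + (-44*C/9 - 44*g/9) = 4 - 44*C/9 - 44*g/9)
(-32216 - 44797)*(37851 + N(-176, 191)) = (-32216 - 44797)*(37851 + (4 - 44/9*(-176) - 44/9*191)) = -77013*(37851 + (4 + 7744/9 - 8404/9)) = -77013*(37851 - 208/3) = -77013*113345/3 = -2909679495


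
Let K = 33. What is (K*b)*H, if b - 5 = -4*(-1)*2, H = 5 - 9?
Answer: -1716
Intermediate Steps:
H = -4
b = 13 (b = 5 - 4*(-1)*2 = 5 + 4*2 = 5 + 8 = 13)
(K*b)*H = (33*13)*(-4) = 429*(-4) = -1716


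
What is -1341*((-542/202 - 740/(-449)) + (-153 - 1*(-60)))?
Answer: 5718555036/45349 ≈ 1.2610e+5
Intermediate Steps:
-1341*((-542/202 - 740/(-449)) + (-153 - 1*(-60))) = -1341*((-542*1/202 - 740*(-1/449)) + (-153 + 60)) = -1341*((-271/101 + 740/449) - 93) = -1341*(-46939/45349 - 93) = -1341*(-4264396/45349) = 5718555036/45349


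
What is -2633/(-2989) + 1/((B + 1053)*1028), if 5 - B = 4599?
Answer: 9584506695/10880402372 ≈ 0.88090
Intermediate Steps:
B = -4594 (B = 5 - 1*4599 = 5 - 4599 = -4594)
-2633/(-2989) + 1/((B + 1053)*1028) = -2633/(-2989) + 1/((-4594 + 1053)*1028) = -2633*(-1/2989) + (1/1028)/(-3541) = 2633/2989 - 1/3541*1/1028 = 2633/2989 - 1/3640148 = 9584506695/10880402372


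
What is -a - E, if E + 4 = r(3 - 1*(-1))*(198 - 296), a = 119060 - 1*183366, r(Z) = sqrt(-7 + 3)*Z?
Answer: 64310 + 784*I ≈ 64310.0 + 784.0*I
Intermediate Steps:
r(Z) = 2*I*Z (r(Z) = sqrt(-4)*Z = (2*I)*Z = 2*I*Z)
a = -64306 (a = 119060 - 183366 = -64306)
E = -4 - 784*I (E = -4 + (2*I*(3 - 1*(-1)))*(198 - 296) = -4 + (2*I*(3 + 1))*(-98) = -4 + (2*I*4)*(-98) = -4 + (8*I)*(-98) = -4 - 784*I ≈ -4.0 - 784.0*I)
-a - E = -1*(-64306) - (-4 - 784*I) = 64306 + (4 + 784*I) = 64310 + 784*I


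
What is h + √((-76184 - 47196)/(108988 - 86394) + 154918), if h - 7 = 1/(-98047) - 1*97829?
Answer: -9591153635/98047 + 14*√100868777867/11297 ≈ -97428.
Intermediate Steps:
h = -9591153635/98047 (h = 7 + (1/(-98047) - 1*97829) = 7 + (-1/98047 - 97829) = 7 - 9591839964/98047 = -9591153635/98047 ≈ -97822.)
h + √((-76184 - 47196)/(108988 - 86394) + 154918) = -9591153635/98047 + √((-76184 - 47196)/(108988 - 86394) + 154918) = -9591153635/98047 + √(-123380/22594 + 154918) = -9591153635/98047 + √(-123380*1/22594 + 154918) = -9591153635/98047 + √(-61690/11297 + 154918) = -9591153635/98047 + √(1750046956/11297) = -9591153635/98047 + 14*√100868777867/11297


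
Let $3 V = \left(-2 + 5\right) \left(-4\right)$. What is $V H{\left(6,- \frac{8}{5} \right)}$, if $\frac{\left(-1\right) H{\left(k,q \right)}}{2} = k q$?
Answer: $- \frac{384}{5} \approx -76.8$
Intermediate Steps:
$H{\left(k,q \right)} = - 2 k q$
$V = -4$ ($V = \frac{\left(-2 + 5\right) \left(-4\right)}{3} = \frac{3 \left(-4\right)}{3} = \frac{1}{3} \left(-12\right) = -4$)
$V H{\left(6,- \frac{8}{5} \right)} = - 4 \left(\left(-2\right) 6 \left(- \frac{8}{5}\right)\right) = \left(-4\right) \frac{96}{5} = - \frac{384}{5}$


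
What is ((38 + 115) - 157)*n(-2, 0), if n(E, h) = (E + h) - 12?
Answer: 56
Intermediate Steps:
n(E, h) = -12 + E + h
((38 + 115) - 157)*n(-2, 0) = ((38 + 115) - 157)*(-12 - 2 + 0) = (153 - 157)*(-14) = -4*(-14) = 56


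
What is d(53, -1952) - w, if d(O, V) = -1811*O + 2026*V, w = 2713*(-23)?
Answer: -3988336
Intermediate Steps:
w = -62399
d(53, -1952) - w = (-1811*53 + 2026*(-1952)) - 1*(-62399) = (-95983 - 3954752) + 62399 = -4050735 + 62399 = -3988336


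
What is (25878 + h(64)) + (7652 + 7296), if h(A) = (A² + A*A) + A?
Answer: 49082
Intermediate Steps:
h(A) = A + 2*A² (h(A) = (A² + A²) + A = 2*A² + A = A + 2*A²)
(25878 + h(64)) + (7652 + 7296) = (25878 + 64*(1 + 2*64)) + (7652 + 7296) = (25878 + 64*(1 + 128)) + 14948 = (25878 + 64*129) + 14948 = (25878 + 8256) + 14948 = 34134 + 14948 = 49082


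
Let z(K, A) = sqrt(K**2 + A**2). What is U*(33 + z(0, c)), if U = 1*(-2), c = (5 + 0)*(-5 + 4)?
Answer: -76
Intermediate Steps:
c = -5 (c = 5*(-1) = -5)
z(K, A) = sqrt(A**2 + K**2)
U = -2
U*(33 + z(0, c)) = -2*(33 + sqrt((-5)**2 + 0**2)) = -2*(33 + sqrt(25 + 0)) = -2*(33 + sqrt(25)) = -2*(33 + 5) = -2*38 = -76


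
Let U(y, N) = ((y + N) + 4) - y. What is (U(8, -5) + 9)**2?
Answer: 64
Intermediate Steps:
U(y, N) = 4 + N (U(y, N) = ((N + y) + 4) - y = (4 + N + y) - y = 4 + N)
(U(8, -5) + 9)**2 = ((4 - 5) + 9)**2 = (-1 + 9)**2 = 8**2 = 64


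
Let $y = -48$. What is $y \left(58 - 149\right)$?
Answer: $4368$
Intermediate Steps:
$y \left(58 - 149\right) = - 48 \left(58 - 149\right) = \left(-48\right) \left(-91\right) = 4368$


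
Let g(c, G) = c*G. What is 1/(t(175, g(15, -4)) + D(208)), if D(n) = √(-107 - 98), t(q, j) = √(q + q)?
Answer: 1/(5*√14 + I*√205) ≈ 0.033709 - 0.025798*I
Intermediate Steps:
g(c, G) = G*c
t(q, j) = √2*√q (t(q, j) = √(2*q) = √2*√q)
D(n) = I*√205 (D(n) = √(-205) = I*√205)
1/(t(175, g(15, -4)) + D(208)) = 1/(√2*√175 + I*√205) = 1/(√2*(5*√7) + I*√205) = 1/(5*√14 + I*√205)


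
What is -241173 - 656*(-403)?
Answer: 23195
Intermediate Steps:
-241173 - 656*(-403) = -241173 + 264368 = 23195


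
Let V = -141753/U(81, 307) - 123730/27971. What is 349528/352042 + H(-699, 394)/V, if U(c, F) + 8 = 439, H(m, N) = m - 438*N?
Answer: 368387014186473043/707305323884653 ≈ 520.83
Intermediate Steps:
U(c, F) = 431 (U(c, F) = -8 + 439 = 431)
V = -4018300793/12055501 (V = -141753/431 - 123730/27971 = -4018300793/12055501 ≈ -333.32)
349528/352042 + H(-699, 394)/V = 349528/352042 + (-699 - 438*394)/(-4018300793/12055501) = 349528*(1/352042) + (-699 - 172572)*(-12055501/4018300793) = 174764/176021 - 173271*(-12055501/4018300793) = 174764/176021 + 2088868713771/4018300793 = 368387014186473043/707305323884653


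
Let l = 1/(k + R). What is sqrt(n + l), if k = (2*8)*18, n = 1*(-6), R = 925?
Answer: I*sqrt(8827001)/1213 ≈ 2.4493*I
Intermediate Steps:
n = -6
k = 288 (k = 16*18 = 288)
l = 1/1213 (l = 1/(288 + 925) = 1/1213 ≈ 0.00082440)
sqrt(n + l) = sqrt(-6 + 1/1213) = sqrt(-7277/1213) = I*sqrt(8827001)/1213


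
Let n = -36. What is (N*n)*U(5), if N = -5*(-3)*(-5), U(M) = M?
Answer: 13500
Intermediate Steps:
N = -75 (N = 15*(-5) = -75)
(N*n)*U(5) = -75*(-36)*5 = 2700*5 = 13500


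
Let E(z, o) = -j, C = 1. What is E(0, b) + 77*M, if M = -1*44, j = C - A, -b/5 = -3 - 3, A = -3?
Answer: -3392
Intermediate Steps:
b = 30 (b = -5*(-3 - 3) = -5*(-6) = 30)
j = 4 (j = 1 - 1*(-3) = 1 + 3 = 4)
E(z, o) = -4 (E(z, o) = -1*4 = -4)
M = -44
E(0, b) + 77*M = -4 + 77*(-44) = -4 - 3388 = -3392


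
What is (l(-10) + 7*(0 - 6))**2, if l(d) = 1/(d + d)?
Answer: 707281/400 ≈ 1768.2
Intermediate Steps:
l(d) = 1/(2*d)
(l(-10) + 7*(0 - 6))**2 = ((1/2)/(-10) + 7*(0 - 6))**2 = ((1/2)*(-1/10) + 7*(-6))**2 = (-1/20 - 42)**2 = (-841/20)**2 = 707281/400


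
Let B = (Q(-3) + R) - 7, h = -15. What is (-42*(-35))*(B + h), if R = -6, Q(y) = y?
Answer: -45570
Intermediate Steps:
B = -16 (B = (-3 - 6) - 7 = -9 - 7 = -16)
(-42*(-35))*(B + h) = (-42*(-35))*(-16 - 15) = 1470*(-31) = -45570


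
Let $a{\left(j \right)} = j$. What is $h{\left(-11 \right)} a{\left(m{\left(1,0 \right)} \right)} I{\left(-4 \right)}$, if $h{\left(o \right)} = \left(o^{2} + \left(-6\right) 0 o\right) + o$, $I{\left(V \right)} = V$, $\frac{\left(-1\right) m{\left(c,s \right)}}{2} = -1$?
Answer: $-880$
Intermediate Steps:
$m{\left(c,s \right)} = 2$ ($m{\left(c,s \right)} = \left(-2\right) \left(-1\right) = 2$)
$h{\left(o \right)} = o + o^{2}$ ($h{\left(o \right)} = \left(o^{2} + 0 o\right) + o = \left(o^{2} + 0\right) + o = o^{2} + o = o + o^{2}$)
$h{\left(-11 \right)} a{\left(m{\left(1,0 \right)} \right)} I{\left(-4 \right)} = - 11 \left(1 - 11\right) 2 \left(-4\right) = \left(-11\right) \left(-10\right) 2 \left(-4\right) = 110 \cdot 2 \left(-4\right) = 220 \left(-4\right) = -880$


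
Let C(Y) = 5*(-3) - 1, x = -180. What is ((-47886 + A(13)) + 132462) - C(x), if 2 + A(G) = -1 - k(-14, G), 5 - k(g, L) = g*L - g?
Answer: 84416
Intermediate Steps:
k(g, L) = 5 + g - L*g (k(g, L) = 5 - (g*L - g) = 5 - (L*g - g) = 5 - (-g + L*g) = 5 + (g - L*g) = 5 + g - L*g)
A(G) = 6 - 14*G (A(G) = -2 + (-1 - (5 - 14 - 1*G*(-14))) = -2 + (-1 - (5 - 14 + 14*G)) = -2 + (-1 - (-9 + 14*G)) = -2 + (-1 + (9 - 14*G)) = -2 + (8 - 14*G) = 6 - 14*G)
C(Y) = -16 (C(Y) = -15 - 1 = -16)
((-47886 + A(13)) + 132462) - C(x) = ((-47886 + (6 - 14*13)) + 132462) - 1*(-16) = ((-47886 + (6 - 182)) + 132462) + 16 = ((-47886 - 176) + 132462) + 16 = (-48062 + 132462) + 16 = 84400 + 16 = 84416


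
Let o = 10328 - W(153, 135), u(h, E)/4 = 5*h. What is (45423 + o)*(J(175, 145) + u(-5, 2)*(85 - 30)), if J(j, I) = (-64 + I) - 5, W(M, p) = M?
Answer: -301563552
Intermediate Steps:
u(h, E) = 20*h (u(h, E) = 4*(5*h) = 20*h)
J(j, I) = -69 + I
o = 10175 (o = 10328 - 1*153 = 10328 - 153 = 10175)
(45423 + o)*(J(175, 145) + u(-5, 2)*(85 - 30)) = (45423 + 10175)*((-69 + 145) + (20*(-5))*(85 - 30)) = 55598*(76 - 100*55) = 55598*(76 - 5500) = 55598*(-5424) = -301563552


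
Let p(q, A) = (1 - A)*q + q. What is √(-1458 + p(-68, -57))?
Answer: I*√5470 ≈ 73.959*I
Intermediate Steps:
p(q, A) = q + q*(1 - A) (p(q, A) = q*(1 - A) + q = q + q*(1 - A))
√(-1458 + p(-68, -57)) = √(-1458 - 68*(2 - 1*(-57))) = √(-1458 - 68*(2 + 57)) = √(-1458 - 68*59) = √(-1458 - 4012) = √(-5470) = I*√5470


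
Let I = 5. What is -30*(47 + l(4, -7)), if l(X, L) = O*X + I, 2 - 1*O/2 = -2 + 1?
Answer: -2280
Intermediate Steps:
O = 6 (O = 4 - 2*(-2 + 1) = 4 - 2*(-1) = 4 + 2 = 6)
l(X, L) = 5 + 6*X (l(X, L) = 6*X + 5 = 5 + 6*X)
-30*(47 + l(4, -7)) = -30*(47 + (5 + 6*4)) = -30*(47 + (5 + 24)) = -30*(47 + 29) = -30*76 = -2280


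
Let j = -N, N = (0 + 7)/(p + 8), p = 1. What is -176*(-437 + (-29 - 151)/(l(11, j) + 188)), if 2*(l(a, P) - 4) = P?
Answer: 265839728/3449 ≈ 77077.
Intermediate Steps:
N = 7/9 (N = (0 + 7)/(1 + 8) = 7/9 ≈ 0.77778)
j = -7/9 (j = -1*7/9 = -7/9 ≈ -0.77778)
l(a, P) = 4 + P/2
-176*(-437 + (-29 - 151)/(l(11, j) + 188)) = -176*(-437 + (-29 - 151)/((4 + (½)*(-7/9)) + 188)) = -176*(-437 - 180/((4 - 7/18) + 188)) = -176*(-437 - 180/(65/18 + 188)) = -176*(-437 - 180/3449/18) = -176*(-437 - 180*18/3449) = -176*(-437 - 3240/3449) = -176*(-1510453/3449) = 265839728/3449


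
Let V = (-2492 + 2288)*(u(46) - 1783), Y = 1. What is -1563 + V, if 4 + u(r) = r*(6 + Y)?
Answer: 297297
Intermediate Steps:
u(r) = -4 + 7*r (u(r) = -4 + r*(6 + 1) = -4 + r*7 = -4 + 7*r)
V = 298860 (V = (-2492 + 2288)*((-4 + 7*46) - 1783) = -204*((-4 + 322) - 1783) = -204*(318 - 1783) = -204*(-1465) = 298860)
-1563 + V = -1563 + 298860 = 297297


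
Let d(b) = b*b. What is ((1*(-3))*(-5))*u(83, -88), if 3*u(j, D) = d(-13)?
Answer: 845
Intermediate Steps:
d(b) = b**2
u(j, D) = 169/3 (u(j, D) = (1/3)*(-13)**2 = (1/3)*169 = 169/3)
((1*(-3))*(-5))*u(83, -88) = ((1*(-3))*(-5))*(169/3) = -3*(-5)*(169/3) = 15*(169/3) = 845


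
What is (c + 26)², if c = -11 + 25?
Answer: 1600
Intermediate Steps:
c = 14
(c + 26)² = (14 + 26)² = 40² = 1600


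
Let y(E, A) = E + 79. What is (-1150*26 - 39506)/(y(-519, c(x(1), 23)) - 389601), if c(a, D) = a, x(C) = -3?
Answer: 69406/390041 ≈ 0.17795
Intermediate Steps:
y(E, A) = 79 + E
(-1150*26 - 39506)/(y(-519, c(x(1), 23)) - 389601) = (-1150*26 - 39506)/((79 - 519) - 389601) = (-29900 - 39506)/(-440 - 389601) = -69406/(-390041) = -69406*(-1/390041) = 69406/390041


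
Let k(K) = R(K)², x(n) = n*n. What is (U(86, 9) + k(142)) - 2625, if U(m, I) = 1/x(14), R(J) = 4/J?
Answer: -2593588675/988036 ≈ -2625.0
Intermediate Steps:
x(n) = n²
k(K) = 16/K² (k(K) = (4/K)² = 16/K²)
U(m, I) = 1/196 (U(m, I) = 1/(14²) = 1/196)
(U(86, 9) + k(142)) - 2625 = (1/196 + 16/142²) - 2625 = (1/196 + 16*(1/20164)) - 2625 = (1/196 + 4/5041) - 2625 = 5825/988036 - 2625 = -2593588675/988036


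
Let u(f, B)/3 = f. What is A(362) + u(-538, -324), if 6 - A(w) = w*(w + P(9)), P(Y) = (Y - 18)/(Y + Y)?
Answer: -132471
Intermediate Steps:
P(Y) = (-18 + Y)/(2*Y) (P(Y) = (-18 + Y)/((2*Y)) = (-18 + Y)*(1/(2*Y)) = (-18 + Y)/(2*Y))
u(f, B) = 3*f
A(w) = 6 - w*(-1/2 + w) (A(w) = 6 - w*(w + (1/2)*(-18 + 9)/9) = 6 - w*(w + (1/2)*(1/9)*(-9)) = 6 - w*(w - 1/2) = 6 - w*(-1/2 + w))
A(362) + u(-538, -324) = (6 + (1/2)*362 - 1*362**2) + 3*(-538) = (6 + 181 - 1*131044) - 1614 = (6 + 181 - 131044) - 1614 = -130857 - 1614 = -132471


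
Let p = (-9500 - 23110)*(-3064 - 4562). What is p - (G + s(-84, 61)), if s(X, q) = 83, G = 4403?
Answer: 248679374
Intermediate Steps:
p = 248683860 (p = -32610*(-7626) = 248683860)
p - (G + s(-84, 61)) = 248683860 - (4403 + 83) = 248683860 - 1*4486 = 248683860 - 4486 = 248679374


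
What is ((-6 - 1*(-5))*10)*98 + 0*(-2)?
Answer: -980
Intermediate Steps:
((-6 - 1*(-5))*10)*98 + 0*(-2) = ((-6 + 5)*10)*98 + 0 = -1*10*98 + 0 = -10*98 + 0 = -980 + 0 = -980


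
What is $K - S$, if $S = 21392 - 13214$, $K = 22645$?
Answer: $14467$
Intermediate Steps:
$S = 8178$
$K - S = 22645 - 8178 = 14467$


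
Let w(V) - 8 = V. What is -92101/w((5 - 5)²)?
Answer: -92101/8 ≈ -11513.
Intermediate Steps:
w(V) = 8 + V
-92101/w((5 - 5)²) = -92101/(8 + (5 - 5)²) = -92101/(8 + 0²) = -92101/(8 + 0) = -92101/8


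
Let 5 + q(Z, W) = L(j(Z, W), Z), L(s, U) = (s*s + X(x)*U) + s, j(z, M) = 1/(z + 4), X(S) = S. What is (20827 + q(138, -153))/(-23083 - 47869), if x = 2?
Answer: -425420215/1430676128 ≈ -0.29736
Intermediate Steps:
j(z, M) = 1/(4 + z)
L(s, U) = s + s**2 + 2*U (L(s, U) = (s*s + 2*U) + s = (s**2 + 2*U) + s = s + s**2 + 2*U)
q(Z, W) = -5 + 1/(4 + Z) + (4 + Z)**(-2) + 2*Z (q(Z, W) = -5 + (1/(4 + Z) + (1/(4 + Z))**2 + 2*Z) = -5 + (1/(4 + Z) + (4 + Z)**(-2) + 2*Z) = -5 + 1/(4 + Z) + (4 + Z)**(-2) + 2*Z)
(20827 + q(138, -153))/(-23083 - 47869) = (20827 + (4 + 138 + (4 + 138)**2 + (4 + 138)**3*(-5 + 2*138))/(4 + 138)**3)/(-23083 - 47869) = (20827 + (4 + 138 + 142**2 + 142**3*(-5 + 276))/142**3)/(-70952) = (20827 + (4 + 138 + 20164 + 2863288*271)/2863288)*(-1/70952) = (20827 + (4 + 138 + 20164 + 775951048)/2863288)*(-1/70952) = (20827 + (1/2863288)*775971354)*(-1/70952) = (20827 + 5464587/20164)*(-1/70952) = (425420215/20164)*(-1/70952) = -425420215/1430676128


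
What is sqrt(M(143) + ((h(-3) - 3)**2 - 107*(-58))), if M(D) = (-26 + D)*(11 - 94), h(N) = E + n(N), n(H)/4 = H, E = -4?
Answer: 2*I*sqrt(786) ≈ 56.071*I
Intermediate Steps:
n(H) = 4*H
h(N) = -4 + 4*N
M(D) = 2158 - 83*D (M(D) = (-26 + D)*(-83) = 2158 - 83*D)
sqrt(M(143) + ((h(-3) - 3)**2 - 107*(-58))) = sqrt((2158 - 83*143) + (((-4 + 4*(-3)) - 3)**2 - 107*(-58))) = sqrt((2158 - 11869) + (((-4 - 12) - 3)**2 + 6206)) = sqrt(-9711 + ((-16 - 3)**2 + 6206)) = sqrt(-9711 + ((-19)**2 + 6206)) = sqrt(-9711 + (361 + 6206)) = sqrt(-9711 + 6567) = sqrt(-3144) = 2*I*sqrt(786)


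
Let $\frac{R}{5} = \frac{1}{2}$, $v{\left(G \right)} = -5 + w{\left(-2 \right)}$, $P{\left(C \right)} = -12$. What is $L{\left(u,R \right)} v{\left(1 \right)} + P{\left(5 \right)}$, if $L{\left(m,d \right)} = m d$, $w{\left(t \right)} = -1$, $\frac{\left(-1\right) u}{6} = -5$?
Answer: $-462$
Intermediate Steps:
$u = 30$ ($u = \left(-6\right) \left(-5\right) = 30$)
$v{\left(G \right)} = -6$ ($v{\left(G \right)} = -5 - 1 = -6$)
$R = \frac{5}{2} \approx 2.5$
$L{\left(m,d \right)} = d m$
$L{\left(u,R \right)} v{\left(1 \right)} + P{\left(5 \right)} = \frac{5}{2} \cdot 30 \left(-6\right) - 12 = 75 \left(-6\right) - 12 = -450 - 12 = -462$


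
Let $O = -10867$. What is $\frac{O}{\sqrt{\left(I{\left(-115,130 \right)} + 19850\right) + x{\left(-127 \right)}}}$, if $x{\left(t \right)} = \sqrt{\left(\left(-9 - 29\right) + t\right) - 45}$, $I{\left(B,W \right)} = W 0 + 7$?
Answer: $- \frac{10867}{\sqrt{19857 + i \sqrt{210}}} \approx -77.117 + 0.02814 i$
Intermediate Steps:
$I{\left(B,W \right)} = 7$ ($I{\left(B,W \right)} = 0 + 7 = 7$)
$x{\left(t \right)} = \sqrt{-83 + t}$ ($x{\left(t \right)} = \sqrt{\left(-38 + t\right) - 45} = \sqrt{-83 + t}$)
$\frac{O}{\sqrt{\left(I{\left(-115,130 \right)} + 19850\right) + x{\left(-127 \right)}}} = - \frac{10867}{\sqrt{\left(7 + 19850\right) + \sqrt{-83 - 127}}} = - \frac{10867}{\sqrt{19857 + \sqrt{-210}}} = - \frac{10867}{\sqrt{19857 + i \sqrt{210}}}$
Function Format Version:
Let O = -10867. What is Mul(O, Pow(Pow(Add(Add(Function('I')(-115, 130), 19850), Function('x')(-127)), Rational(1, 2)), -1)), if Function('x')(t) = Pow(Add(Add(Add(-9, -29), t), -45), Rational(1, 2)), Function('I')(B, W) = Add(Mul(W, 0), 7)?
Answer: Mul(-10867, Pow(Add(19857, Mul(I, Pow(210, Rational(1, 2)))), Rational(-1, 2))) ≈ Add(-77.117, Mul(0.028140, I))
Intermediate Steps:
Function('I')(B, W) = 7 (Function('I')(B, W) = Add(0, 7) = 7)
Function('x')(t) = Pow(Add(-83, t), Rational(1, 2)) (Function('x')(t) = Pow(Add(Add(-38, t), -45), Rational(1, 2)) = Pow(Add(-83, t), Rational(1, 2)))
Mul(O, Pow(Pow(Add(Add(Function('I')(-115, 130), 19850), Function('x')(-127)), Rational(1, 2)), -1)) = Mul(-10867, Pow(Pow(Add(Add(7, 19850), Pow(Add(-83, -127), Rational(1, 2))), Rational(1, 2)), -1)) = Mul(-10867, Pow(Pow(Add(19857, Pow(-210, Rational(1, 2))), Rational(1, 2)), -1)) = Mul(-10867, Pow(Pow(Add(19857, Mul(I, Pow(210, Rational(1, 2)))), Rational(1, 2)), -1)) = Mul(-10867, Pow(Add(19857, Mul(I, Pow(210, Rational(1, 2)))), Rational(-1, 2)))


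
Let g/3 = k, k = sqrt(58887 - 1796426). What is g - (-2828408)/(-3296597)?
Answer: -2828408/3296597 + 3*I*sqrt(1737539) ≈ -0.85798 + 3954.5*I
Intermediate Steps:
k = I*sqrt(1737539) (k = sqrt(-1737539) = I*sqrt(1737539) ≈ 1318.2*I)
g = 3*I*sqrt(1737539) (g = 3*(I*sqrt(1737539)) = 3*I*sqrt(1737539) ≈ 3954.5*I)
g - (-2828408)/(-3296597) = 3*I*sqrt(1737539) - (-2828408)/(-3296597) = 3*I*sqrt(1737539) - (-2828408)*(-1)/3296597 = 3*I*sqrt(1737539) - 1*2828408/3296597 = 3*I*sqrt(1737539) - 2828408/3296597 = -2828408/3296597 + 3*I*sqrt(1737539)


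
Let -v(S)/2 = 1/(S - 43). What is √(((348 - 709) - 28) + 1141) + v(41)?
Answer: 1 + 4*√47 ≈ 28.423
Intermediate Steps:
v(S) = -2/(-43 + S) (v(S) = -2/(S - 43) = -2/(-43 + S))
√(((348 - 709) - 28) + 1141) + v(41) = √(((348 - 709) - 28) + 1141) - 2/(-43 + 41) = √((-361 - 28) + 1141) - 2/(-2) = √(-389 + 1141) - 2*(-½) = √752 + 1 = 4*√47 + 1 = 1 + 4*√47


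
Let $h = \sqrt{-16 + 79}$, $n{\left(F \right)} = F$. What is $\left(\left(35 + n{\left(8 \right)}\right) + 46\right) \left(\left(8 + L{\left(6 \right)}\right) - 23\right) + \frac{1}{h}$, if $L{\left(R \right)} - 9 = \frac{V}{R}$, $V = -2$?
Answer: $- \frac{1691}{3} + \frac{\sqrt{7}}{21} \approx -563.54$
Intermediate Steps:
$h = 3 \sqrt{7}$ ($h = \sqrt{63} = 3 \sqrt{7} \approx 7.9373$)
$L{\left(R \right)} = 9 - \frac{2}{R}$
$\left(\left(35 + n{\left(8 \right)}\right) + 46\right) \left(\left(8 + L{\left(6 \right)}\right) - 23\right) + \frac{1}{h} = \left(\left(35 + 8\right) + 46\right) \left(\left(8 + \left(9 - \frac{2}{6}\right)\right) - 23\right) + \frac{1}{3 \sqrt{7}} = \left(43 + 46\right) \left(\left(8 + \left(9 - \frac{1}{3}\right)\right) - 23\right) + \frac{\sqrt{7}}{21} = 89 \left(\left(8 + \left(9 - \frac{1}{3}\right)\right) - 23\right) + \frac{\sqrt{7}}{21} = 89 \left(\left(8 + \frac{26}{3}\right) - 23\right) + \frac{\sqrt{7}}{21} = 89 \left(\frac{50}{3} - 23\right) + \frac{\sqrt{7}}{21} = 89 \left(- \frac{19}{3}\right) + \frac{\sqrt{7}}{21} = - \frac{1691}{3} + \frac{\sqrt{7}}{21}$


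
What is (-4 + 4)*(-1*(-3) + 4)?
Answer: 0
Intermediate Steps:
(-4 + 4)*(-1*(-3) + 4) = 0*(3 + 4) = 0*7 = 0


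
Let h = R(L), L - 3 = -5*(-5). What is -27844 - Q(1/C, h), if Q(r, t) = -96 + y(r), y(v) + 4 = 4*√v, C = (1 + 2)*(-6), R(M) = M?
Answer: -27744 - 2*I*√2/3 ≈ -27744.0 - 0.94281*I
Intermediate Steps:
L = 28 (L = 3 - 5*(-5) = 3 + 25 = 28)
C = -18 (C = 3*(-6) = -18)
h = 28
y(v) = -4 + 4*√v
Q(r, t) = -100 + 4*√r (Q(r, t) = -96 + (-4 + 4*√r) = -100 + 4*√r)
-27844 - Q(1/C, h) = -27844 - (-100 + 4*√(1/(-18))) = -27844 - (-100 + 4*√(-1/18)) = -27844 - (-100 + 4*(I*√2/6)) = -27844 - (-100 + 2*I*√2/3) = -27844 + (100 - 2*I*√2/3) = -27744 - 2*I*√2/3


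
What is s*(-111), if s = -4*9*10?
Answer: 39960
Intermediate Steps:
s = -360 (s = -36*10 = -360)
s*(-111) = -360*(-111) = 39960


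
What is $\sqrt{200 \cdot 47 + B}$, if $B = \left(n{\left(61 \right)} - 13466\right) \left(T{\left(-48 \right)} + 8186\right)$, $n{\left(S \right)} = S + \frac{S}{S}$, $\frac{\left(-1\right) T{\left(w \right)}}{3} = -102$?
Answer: $2 i \sqrt{28454342} \approx 10669.0 i$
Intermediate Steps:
$T{\left(w \right)} = 306$ ($T{\left(w \right)} = \left(-3\right) \left(-102\right) = 306$)
$n{\left(S \right)} = 1 + S$ ($n{\left(S \right)} = S + 1 = 1 + S$)
$B = -113826768$ ($B = \left(\left(1 + 61\right) - 13466\right) \left(306 + 8186\right) = \left(62 - 13466\right) 8492 = \left(-13404\right) 8492 = -113826768$)
$\sqrt{200 \cdot 47 + B} = \sqrt{200 \cdot 47 - 113826768} = \sqrt{9400 - 113826768} = \sqrt{-113817368} = 2 i \sqrt{28454342}$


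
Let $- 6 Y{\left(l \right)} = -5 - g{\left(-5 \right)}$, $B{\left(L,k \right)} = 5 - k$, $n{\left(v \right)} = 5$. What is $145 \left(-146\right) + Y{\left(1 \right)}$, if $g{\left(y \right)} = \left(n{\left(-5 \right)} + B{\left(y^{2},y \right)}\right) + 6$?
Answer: $- \frac{63497}{3} \approx -21166.0$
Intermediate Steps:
$g{\left(y \right)} = 16 - y$ ($g{\left(y \right)} = \left(5 - \left(-5 + y\right)\right) + 6 = \left(10 - y\right) + 6 = 16 - y$)
$Y{\left(l \right)} = \frac{13}{3}$ ($Y{\left(l \right)} = - \frac{-5 - \left(16 - -5\right)}{6} = - \frac{-5 - \left(16 + 5\right)}{6} = - \frac{-5 - 21}{6} = \left(- \frac{1}{6}\right) \left(-26\right) = \frac{13}{3}$)
$145 \left(-146\right) + Y{\left(1 \right)} = 145 \left(-146\right) + \frac{13}{3} = -21170 + \frac{13}{3} = - \frac{63497}{3}$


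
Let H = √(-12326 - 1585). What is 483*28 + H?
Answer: 13524 + I*√13911 ≈ 13524.0 + 117.94*I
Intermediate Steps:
H = I*√13911 (H = √(-13911) = I*√13911 ≈ 117.94*I)
483*28 + H = 483*28 + I*√13911 = 13524 + I*√13911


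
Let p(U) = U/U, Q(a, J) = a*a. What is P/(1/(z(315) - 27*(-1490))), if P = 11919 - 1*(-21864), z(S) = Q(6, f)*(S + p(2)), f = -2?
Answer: 1743405498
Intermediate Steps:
Q(a, J) = a²
p(U) = 1
z(S) = 36 + 36*S (z(S) = 6²*(S + 1) = 36*(1 + S) = 36 + 36*S)
P = 33783 (P = 11919 + 21864 = 33783)
P/(1/(z(315) - 27*(-1490))) = 33783/(1/((36 + 36*315) - 27*(-1490))) = 33783/(1/((36 + 11340) + 40230)) = 33783/(1/(11376 + 40230)) = 33783/(1/51606) = 33783*51606 = 1743405498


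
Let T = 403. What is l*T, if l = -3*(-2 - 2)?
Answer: 4836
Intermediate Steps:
l = 12 (l = -3*(-4) = 12)
l*T = 12*403 = 4836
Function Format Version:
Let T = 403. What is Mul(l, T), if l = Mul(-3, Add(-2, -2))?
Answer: 4836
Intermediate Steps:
l = 12 (l = Mul(-3, -4) = 12)
Mul(l, T) = Mul(12, 403) = 4836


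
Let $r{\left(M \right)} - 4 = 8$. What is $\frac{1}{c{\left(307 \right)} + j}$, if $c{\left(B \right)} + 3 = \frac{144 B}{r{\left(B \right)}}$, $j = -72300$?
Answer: $- \frac{1}{68619} \approx -1.4573 \cdot 10^{-5}$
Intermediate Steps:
$r{\left(M \right)} = 12$ ($r{\left(M \right)} = 4 + 8 = 12$)
$c{\left(B \right)} = -3 + 12 B$ ($c{\left(B \right)} = -3 + \frac{144 B}{12} = -3 + 144 B \frac{1}{12} = -3 + 12 B$)
$\frac{1}{c{\left(307 \right)} + j} = \frac{1}{\left(-3 + 12 \cdot 307\right) - 72300} = \frac{1}{\left(-3 + 3684\right) - 72300} = \frac{1}{3681 - 72300} = \frac{1}{-68619} = - \frac{1}{68619}$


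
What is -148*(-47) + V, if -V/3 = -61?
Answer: 7139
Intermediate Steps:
V = 183 (V = -3*(-61) = 183)
-148*(-47) + V = -148*(-47) + 183 = 6956 + 183 = 7139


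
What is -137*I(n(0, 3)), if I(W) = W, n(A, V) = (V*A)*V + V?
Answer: -411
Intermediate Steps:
n(A, V) = V + A*V² (n(A, V) = (A*V)*V + V = A*V² + V = V + A*V²)
-137*I(n(0, 3)) = -411*(1 + 0*3) = -411*(1 + 0) = -411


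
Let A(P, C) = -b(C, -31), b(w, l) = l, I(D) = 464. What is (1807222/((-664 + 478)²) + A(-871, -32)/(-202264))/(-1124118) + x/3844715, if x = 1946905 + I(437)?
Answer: 3829171309963940486017/7560674526455167990320 ≈ 0.50646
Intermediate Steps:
A(P, C) = 31 (A(P, C) = -1*(-31) = 31)
x = 1947369 (x = 1946905 + 464 = 1947369)
(1807222/((-664 + 478)²) + A(-871, -32)/(-202264))/(-1124118) + x/3844715 = (1807222/((-664 + 478)²) + 31/(-202264))/(-1124118) + 1947369/3844715 = (1807222/((-186)²) + 31*(-1/202264))*(-1/1124118) + 1947369*(1/3844715) = (1807222/34596 - 31/202264)*(-1/1124118) + 1947369/3844715 = (1807222*(1/34596) - 31/202264)*(-1/1124118) + 1947369/3844715 = (903611/17298 - 31/202264)*(-1/1124118) + 1947369/3844715 = (91383719533/1749381336)*(-1/1124118) + 1947369/3844715 = -91383719533/1966511048661648 + 1947369/3844715 = 3829171309963940486017/7560674526455167990320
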